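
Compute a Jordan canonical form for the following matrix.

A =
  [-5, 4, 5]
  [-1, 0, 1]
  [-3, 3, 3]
J_2(-1) ⊕ J_1(0)

The characteristic polynomial is
  det(x·I − A) = x^3 + 2*x^2 + x = x*(x + 1)^2

Eigenvalues and multiplicities (the geometric multiplicity of λ is n − rank(A − λI), which equals the number of Jordan blocks for λ):
  λ = -1: algebraic multiplicity = 2, geometric multiplicity = 1
  λ = 0: algebraic multiplicity = 1, geometric multiplicity = 1

Determining the block sizes for each eigenvalue:
  λ = -1: one block (gm = 1), so the single block has size am = 2 → block sizes [2]
  λ = 0: one block (gm = 1), so the single block has size am = 1 → block sizes [1]

Assembling the blocks gives a Jordan form
J =
  [-1,  1, 0]
  [ 0, -1, 0]
  [ 0,  0, 0]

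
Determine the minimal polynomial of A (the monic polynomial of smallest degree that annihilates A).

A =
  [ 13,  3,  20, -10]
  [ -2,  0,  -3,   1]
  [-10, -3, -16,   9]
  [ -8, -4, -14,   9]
x^4 - 6*x^3 + 12*x^2 - 10*x + 3

The characteristic polynomial is χ_A(x) = (x - 3)*(x - 1)^3, so the eigenvalues are known. The minimal polynomial is
  m_A(x) = Π_λ (x − λ)^{k_λ}
where k_λ is the size of the *largest* Jordan block for λ (equivalently, the smallest k with (A − λI)^k v = 0 for every generalised eigenvector v of λ).

  λ = 1: largest Jordan block has size 3, contributing (x − 1)^3
  λ = 3: largest Jordan block has size 1, contributing (x − 3)

So m_A(x) = (x - 3)*(x - 1)^3 = x^4 - 6*x^3 + 12*x^2 - 10*x + 3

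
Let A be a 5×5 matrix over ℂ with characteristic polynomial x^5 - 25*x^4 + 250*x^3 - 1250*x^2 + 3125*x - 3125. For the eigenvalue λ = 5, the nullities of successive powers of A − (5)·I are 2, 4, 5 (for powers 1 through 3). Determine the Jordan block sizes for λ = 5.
Block sizes for λ = 5: [3, 2]

From the dimensions of kernels of powers, the number of Jordan blocks of size at least j is d_j − d_{j−1} where d_j = dim ker(N^j) (with d_0 = 0). Computing the differences gives [2, 2, 1].
The number of blocks of size exactly k is (#blocks of size ≥ k) − (#blocks of size ≥ k + 1), so the partition is: 1 block(s) of size 2, 1 block(s) of size 3.
In nonincreasing order the block sizes are [3, 2].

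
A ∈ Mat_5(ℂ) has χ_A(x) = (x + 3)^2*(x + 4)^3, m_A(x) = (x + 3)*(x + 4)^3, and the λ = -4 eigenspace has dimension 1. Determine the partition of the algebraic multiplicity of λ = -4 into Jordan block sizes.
Block sizes for λ = -4: [3]

Step 1 — from the characteristic polynomial, algebraic multiplicity of λ = -4 is 3. From dim ker(A − (-4)·I) = 1, there are exactly 1 Jordan blocks for λ = -4.
Step 2 — from the minimal polynomial, the factor (x + 4)^3 tells us the largest block for λ = -4 has size 3.
Step 3 — with total size 3, 1 blocks, and largest block 3, the block sizes (in nonincreasing order) are [3].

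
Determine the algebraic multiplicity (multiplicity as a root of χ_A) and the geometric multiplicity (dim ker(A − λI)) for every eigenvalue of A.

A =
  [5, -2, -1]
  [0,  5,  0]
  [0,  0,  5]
λ = 5: alg = 3, geom = 2

Step 1 — factor the characteristic polynomial to read off the algebraic multiplicities:
  χ_A(x) = (x - 5)^3

Step 2 — compute geometric multiplicities via the rank-nullity identity g(λ) = n − rank(A − λI):
  rank(A − (5)·I) = 1, so dim ker(A − (5)·I) = n − 1 = 2

Summary:
  λ = 5: algebraic multiplicity = 3, geometric multiplicity = 2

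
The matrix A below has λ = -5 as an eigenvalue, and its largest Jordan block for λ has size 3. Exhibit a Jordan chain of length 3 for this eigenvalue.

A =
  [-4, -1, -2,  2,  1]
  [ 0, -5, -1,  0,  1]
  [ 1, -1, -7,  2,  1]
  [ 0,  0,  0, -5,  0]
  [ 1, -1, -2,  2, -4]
A Jordan chain for λ = -5 of length 3:
v_1 = (1, 0, 1, 0, 1)ᵀ
v_2 = (-2, -1, -2, 0, -2)ᵀ
v_3 = (0, 0, 1, 0, 0)ᵀ

Let N = A − (-5)·I. We want v_3 with N^3 v_3 = 0 but N^2 v_3 ≠ 0; then v_{j-1} := N · v_j for j = 3, …, 2.

Pick v_3 = (0, 0, 1, 0, 0)ᵀ.
Then v_2 = N · v_3 = (-2, -1, -2, 0, -2)ᵀ.
Then v_1 = N · v_2 = (1, 0, 1, 0, 1)ᵀ.

Sanity check: (A − (-5)·I) v_1 = (0, 0, 0, 0, 0)ᵀ = 0. ✓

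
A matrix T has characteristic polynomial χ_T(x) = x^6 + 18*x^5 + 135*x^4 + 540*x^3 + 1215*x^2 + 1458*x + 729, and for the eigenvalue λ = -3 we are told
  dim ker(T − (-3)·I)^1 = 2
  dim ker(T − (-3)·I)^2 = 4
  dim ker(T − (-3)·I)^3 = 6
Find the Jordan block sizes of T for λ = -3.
Block sizes for λ = -3: [3, 3]

From the dimensions of kernels of powers, the number of Jordan blocks of size at least j is d_j − d_{j−1} where d_j = dim ker(N^j) (with d_0 = 0). Computing the differences gives [2, 2, 2].
The number of blocks of size exactly k is (#blocks of size ≥ k) − (#blocks of size ≥ k + 1), so the partition is: 2 block(s) of size 3.
In nonincreasing order the block sizes are [3, 3].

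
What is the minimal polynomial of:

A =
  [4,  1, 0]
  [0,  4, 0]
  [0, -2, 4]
x^2 - 8*x + 16

The characteristic polynomial is χ_A(x) = (x - 4)^3, so the eigenvalues are known. The minimal polynomial is
  m_A(x) = Π_λ (x − λ)^{k_λ}
where k_λ is the size of the *largest* Jordan block for λ (equivalently, the smallest k with (A − λI)^k v = 0 for every generalised eigenvector v of λ).

  λ = 4: largest Jordan block has size 2, contributing (x − 4)^2

So m_A(x) = (x - 4)^2 = x^2 - 8*x + 16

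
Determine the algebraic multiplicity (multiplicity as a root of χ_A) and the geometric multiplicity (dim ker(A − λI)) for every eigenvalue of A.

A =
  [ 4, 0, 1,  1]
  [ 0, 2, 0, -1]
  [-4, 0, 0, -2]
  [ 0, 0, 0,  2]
λ = 2: alg = 4, geom = 2

Step 1 — factor the characteristic polynomial to read off the algebraic multiplicities:
  χ_A(x) = (x - 2)^4

Step 2 — compute geometric multiplicities via the rank-nullity identity g(λ) = n − rank(A − λI):
  rank(A − (2)·I) = 2, so dim ker(A − (2)·I) = n − 2 = 2

Summary:
  λ = 2: algebraic multiplicity = 4, geometric multiplicity = 2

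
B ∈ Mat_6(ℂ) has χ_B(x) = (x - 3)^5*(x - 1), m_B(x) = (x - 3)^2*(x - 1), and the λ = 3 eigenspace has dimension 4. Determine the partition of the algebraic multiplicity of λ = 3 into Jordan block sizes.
Block sizes for λ = 3: [2, 1, 1, 1]

Step 1 — from the characteristic polynomial, algebraic multiplicity of λ = 3 is 5. From dim ker(B − (3)·I) = 4, there are exactly 4 Jordan blocks for λ = 3.
Step 2 — from the minimal polynomial, the factor (x − 3)^2 tells us the largest block for λ = 3 has size 2.
Step 3 — with total size 5, 4 blocks, and largest block 2, the block sizes (in nonincreasing order) are [2, 1, 1, 1].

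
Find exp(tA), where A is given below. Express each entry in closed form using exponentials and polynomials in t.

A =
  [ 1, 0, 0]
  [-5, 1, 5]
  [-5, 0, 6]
e^{tA} =
  [exp(t), 0, 0]
  [-exp(6*t) + exp(t), exp(t), exp(6*t) - exp(t)]
  [-exp(6*t) + exp(t), 0, exp(6*t)]

Strategy: write A = P · J · P⁻¹ where J is a Jordan canonical form, so e^{tA} = P · e^{tJ} · P⁻¹, and e^{tJ} can be computed block-by-block.

A has Jordan form
J =
  [1, 0, 0]
  [0, 1, 0]
  [0, 0, 6]
(up to reordering of blocks).

Per-block formulas:
  For a 1×1 block at λ = 1: exp(t · [1]) = [e^(1t)].
  For a 1×1 block at λ = 6: exp(t · [6]) = [e^(6t)].

After assembling e^{tJ} and conjugating by P, we get:

e^{tA} =
  [exp(t), 0, 0]
  [-exp(6*t) + exp(t), exp(t), exp(6*t) - exp(t)]
  [-exp(6*t) + exp(t), 0, exp(6*t)]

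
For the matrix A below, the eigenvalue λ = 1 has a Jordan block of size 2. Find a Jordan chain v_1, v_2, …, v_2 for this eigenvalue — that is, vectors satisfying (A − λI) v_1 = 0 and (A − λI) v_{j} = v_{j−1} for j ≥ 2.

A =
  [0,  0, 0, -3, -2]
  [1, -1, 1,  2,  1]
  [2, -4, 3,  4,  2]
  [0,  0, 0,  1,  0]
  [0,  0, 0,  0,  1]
A Jordan chain for λ = 1 of length 2:
v_1 = (0, -2, -4, 0, 0)ᵀ
v_2 = (0, 1, 0, 0, 0)ᵀ

Let N = A − (1)·I. We want v_2 with N^2 v_2 = 0 but N^1 v_2 ≠ 0; then v_{j-1} := N · v_j for j = 2, …, 2.

Pick v_2 = (0, 1, 0, 0, 0)ᵀ.
Then v_1 = N · v_2 = (0, -2, -4, 0, 0)ᵀ.

Sanity check: (A − (1)·I) v_1 = (0, 0, 0, 0, 0)ᵀ = 0. ✓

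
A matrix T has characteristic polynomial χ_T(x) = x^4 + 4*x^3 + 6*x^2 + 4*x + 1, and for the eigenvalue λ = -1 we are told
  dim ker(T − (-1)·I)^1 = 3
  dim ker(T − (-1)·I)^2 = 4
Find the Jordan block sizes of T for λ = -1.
Block sizes for λ = -1: [2, 1, 1]

From the dimensions of kernels of powers, the number of Jordan blocks of size at least j is d_j − d_{j−1} where d_j = dim ker(N^j) (with d_0 = 0). Computing the differences gives [3, 1].
The number of blocks of size exactly k is (#blocks of size ≥ k) − (#blocks of size ≥ k + 1), so the partition is: 2 block(s) of size 1, 1 block(s) of size 2.
In nonincreasing order the block sizes are [2, 1, 1].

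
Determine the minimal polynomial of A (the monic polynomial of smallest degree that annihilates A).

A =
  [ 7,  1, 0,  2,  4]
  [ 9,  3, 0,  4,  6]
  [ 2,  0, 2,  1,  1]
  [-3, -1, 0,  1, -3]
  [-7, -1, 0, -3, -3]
x^2 - 4*x + 4

The characteristic polynomial is χ_A(x) = (x - 2)^5, so the eigenvalues are known. The minimal polynomial is
  m_A(x) = Π_λ (x − λ)^{k_λ}
where k_λ is the size of the *largest* Jordan block for λ (equivalently, the smallest k with (A − λI)^k v = 0 for every generalised eigenvector v of λ).

  λ = 2: largest Jordan block has size 2, contributing (x − 2)^2

So m_A(x) = (x - 2)^2 = x^2 - 4*x + 4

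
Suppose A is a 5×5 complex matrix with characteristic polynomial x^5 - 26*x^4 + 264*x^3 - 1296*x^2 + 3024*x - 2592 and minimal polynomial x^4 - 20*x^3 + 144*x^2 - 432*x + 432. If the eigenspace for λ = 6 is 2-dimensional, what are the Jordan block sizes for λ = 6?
Block sizes for λ = 6: [3, 1]

Step 1 — from the characteristic polynomial, algebraic multiplicity of λ = 6 is 4. From dim ker(A − (6)·I) = 2, there are exactly 2 Jordan blocks for λ = 6.
Step 2 — from the minimal polynomial, the factor (x − 6)^3 tells us the largest block for λ = 6 has size 3.
Step 3 — with total size 4, 2 blocks, and largest block 3, the block sizes (in nonincreasing order) are [3, 1].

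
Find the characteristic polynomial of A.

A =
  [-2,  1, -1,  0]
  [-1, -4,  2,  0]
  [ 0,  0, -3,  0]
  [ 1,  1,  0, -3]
x^4 + 12*x^3 + 54*x^2 + 108*x + 81

Expanding det(x·I − A) (e.g. by cofactor expansion or by noting that A is similar to its Jordan form J, which has the same characteristic polynomial as A) gives
  χ_A(x) = x^4 + 12*x^3 + 54*x^2 + 108*x + 81
which factors as (x + 3)^4. The eigenvalues (with algebraic multiplicities) are λ = -3 with multiplicity 4.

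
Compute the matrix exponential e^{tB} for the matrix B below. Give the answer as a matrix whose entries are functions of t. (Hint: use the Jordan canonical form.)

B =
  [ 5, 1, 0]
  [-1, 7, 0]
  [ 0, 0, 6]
e^{tB} =
  [-t*exp(6*t) + exp(6*t), t*exp(6*t), 0]
  [-t*exp(6*t), t*exp(6*t) + exp(6*t), 0]
  [0, 0, exp(6*t)]

Strategy: write B = P · J · P⁻¹ where J is a Jordan canonical form, so e^{tB} = P · e^{tJ} · P⁻¹, and e^{tJ} can be computed block-by-block.

B has Jordan form
J =
  [6, 1, 0]
  [0, 6, 0]
  [0, 0, 6]
(up to reordering of blocks).

Per-block formulas:
  For a 1×1 block at λ = 6: exp(t · [6]) = [e^(6t)].
  For a 2×2 Jordan block J_2(6): exp(t · J_2(6)) = e^(6t)·(I + t·N), where N is the 2×2 nilpotent shift.

After assembling e^{tJ} and conjugating by P, we get:

e^{tB} =
  [-t*exp(6*t) + exp(6*t), t*exp(6*t), 0]
  [-t*exp(6*t), t*exp(6*t) + exp(6*t), 0]
  [0, 0, exp(6*t)]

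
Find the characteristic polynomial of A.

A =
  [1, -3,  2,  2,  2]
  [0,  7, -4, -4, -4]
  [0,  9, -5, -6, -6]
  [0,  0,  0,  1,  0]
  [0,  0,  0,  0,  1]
x^5 - 5*x^4 + 10*x^3 - 10*x^2 + 5*x - 1

Expanding det(x·I − A) (e.g. by cofactor expansion or by noting that A is similar to its Jordan form J, which has the same characteristic polynomial as A) gives
  χ_A(x) = x^5 - 5*x^4 + 10*x^3 - 10*x^2 + 5*x - 1
which factors as (x - 1)^5. The eigenvalues (with algebraic multiplicities) are λ = 1 with multiplicity 5.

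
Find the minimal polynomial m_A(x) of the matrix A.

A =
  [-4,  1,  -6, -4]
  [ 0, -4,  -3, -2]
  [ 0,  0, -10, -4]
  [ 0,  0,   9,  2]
x^3 + 12*x^2 + 48*x + 64

The characteristic polynomial is χ_A(x) = (x + 4)^4, so the eigenvalues are known. The minimal polynomial is
  m_A(x) = Π_λ (x − λ)^{k_λ}
where k_λ is the size of the *largest* Jordan block for λ (equivalently, the smallest k with (A − λI)^k v = 0 for every generalised eigenvector v of λ).

  λ = -4: largest Jordan block has size 3, contributing (x + 4)^3

So m_A(x) = (x + 4)^3 = x^3 + 12*x^2 + 48*x + 64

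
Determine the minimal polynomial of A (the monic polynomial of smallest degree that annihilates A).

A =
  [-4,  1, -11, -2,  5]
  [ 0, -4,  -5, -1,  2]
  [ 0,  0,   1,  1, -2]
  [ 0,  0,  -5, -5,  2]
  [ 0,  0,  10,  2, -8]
x^2 + 8*x + 16

The characteristic polynomial is χ_A(x) = (x + 4)^5, so the eigenvalues are known. The minimal polynomial is
  m_A(x) = Π_λ (x − λ)^{k_λ}
where k_λ is the size of the *largest* Jordan block for λ (equivalently, the smallest k with (A − λI)^k v = 0 for every generalised eigenvector v of λ).

  λ = -4: largest Jordan block has size 2, contributing (x + 4)^2

So m_A(x) = (x + 4)^2 = x^2 + 8*x + 16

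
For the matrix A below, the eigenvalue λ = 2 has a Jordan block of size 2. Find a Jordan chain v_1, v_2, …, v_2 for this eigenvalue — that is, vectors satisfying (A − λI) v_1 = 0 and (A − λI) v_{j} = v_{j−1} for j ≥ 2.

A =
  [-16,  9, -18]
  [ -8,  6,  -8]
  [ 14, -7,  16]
A Jordan chain for λ = 2 of length 2:
v_1 = (-18, -8, 14)ᵀ
v_2 = (1, 0, 0)ᵀ

Let N = A − (2)·I. We want v_2 with N^2 v_2 = 0 but N^1 v_2 ≠ 0; then v_{j-1} := N · v_j for j = 2, …, 2.

Pick v_2 = (1, 0, 0)ᵀ.
Then v_1 = N · v_2 = (-18, -8, 14)ᵀ.

Sanity check: (A − (2)·I) v_1 = (0, 0, 0)ᵀ = 0. ✓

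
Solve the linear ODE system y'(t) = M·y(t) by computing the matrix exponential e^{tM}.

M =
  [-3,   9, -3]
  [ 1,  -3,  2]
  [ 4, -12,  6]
e^{tM} =
  [3*t^2 - 3*t + 1, -9*t^2 + 9*t, 9*t^2/2 - 3*t]
  [t^2 + t, -3*t^2 - 3*t + 1, 3*t^2/2 + 2*t]
  [4*t, -12*t, 6*t + 1]

Strategy: write M = P · J · P⁻¹ where J is a Jordan canonical form, so e^{tM} = P · e^{tJ} · P⁻¹, and e^{tJ} can be computed block-by-block.

M has Jordan form
J =
  [0, 1, 0]
  [0, 0, 1]
  [0, 0, 0]
(up to reordering of blocks).

Per-block formulas:
  For a 3×3 Jordan block J_3(0): exp(t · J_3(0)) = e^(0t)·(I + t·N + (t^2/2)·N^2), where N is the 3×3 nilpotent shift.

After assembling e^{tJ} and conjugating by P, we get:

e^{tM} =
  [3*t^2 - 3*t + 1, -9*t^2 + 9*t, 9*t^2/2 - 3*t]
  [t^2 + t, -3*t^2 - 3*t + 1, 3*t^2/2 + 2*t]
  [4*t, -12*t, 6*t + 1]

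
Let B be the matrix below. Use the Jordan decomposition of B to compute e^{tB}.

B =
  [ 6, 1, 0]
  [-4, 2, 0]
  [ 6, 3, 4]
e^{tB} =
  [2*t*exp(4*t) + exp(4*t), t*exp(4*t), 0]
  [-4*t*exp(4*t), -2*t*exp(4*t) + exp(4*t), 0]
  [6*t*exp(4*t), 3*t*exp(4*t), exp(4*t)]

Strategy: write B = P · J · P⁻¹ where J is a Jordan canonical form, so e^{tB} = P · e^{tJ} · P⁻¹, and e^{tJ} can be computed block-by-block.

B has Jordan form
J =
  [4, 1, 0]
  [0, 4, 0]
  [0, 0, 4]
(up to reordering of blocks).

Per-block formulas:
  For a 1×1 block at λ = 4: exp(t · [4]) = [e^(4t)].
  For a 2×2 Jordan block J_2(4): exp(t · J_2(4)) = e^(4t)·(I + t·N), where N is the 2×2 nilpotent shift.

After assembling e^{tJ} and conjugating by P, we get:

e^{tB} =
  [2*t*exp(4*t) + exp(4*t), t*exp(4*t), 0]
  [-4*t*exp(4*t), -2*t*exp(4*t) + exp(4*t), 0]
  [6*t*exp(4*t), 3*t*exp(4*t), exp(4*t)]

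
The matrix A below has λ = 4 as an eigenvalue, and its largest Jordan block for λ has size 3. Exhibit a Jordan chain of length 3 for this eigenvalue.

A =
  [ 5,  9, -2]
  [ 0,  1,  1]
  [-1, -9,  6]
A Jordan chain for λ = 4 of length 3:
v_1 = (3, -1, -3)ᵀ
v_2 = (1, 0, -1)ᵀ
v_3 = (1, 0, 0)ᵀ

Let N = A − (4)·I. We want v_3 with N^3 v_3 = 0 but N^2 v_3 ≠ 0; then v_{j-1} := N · v_j for j = 3, …, 2.

Pick v_3 = (1, 0, 0)ᵀ.
Then v_2 = N · v_3 = (1, 0, -1)ᵀ.
Then v_1 = N · v_2 = (3, -1, -3)ᵀ.

Sanity check: (A − (4)·I) v_1 = (0, 0, 0)ᵀ = 0. ✓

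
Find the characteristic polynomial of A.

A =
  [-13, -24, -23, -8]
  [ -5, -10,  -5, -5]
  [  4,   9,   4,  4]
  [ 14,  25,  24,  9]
x^4 + 10*x^3 + 25*x^2

Expanding det(x·I − A) (e.g. by cofactor expansion or by noting that A is similar to its Jordan form J, which has the same characteristic polynomial as A) gives
  χ_A(x) = x^4 + 10*x^3 + 25*x^2
which factors as x^2*(x + 5)^2. The eigenvalues (with algebraic multiplicities) are λ = -5 with multiplicity 2, λ = 0 with multiplicity 2.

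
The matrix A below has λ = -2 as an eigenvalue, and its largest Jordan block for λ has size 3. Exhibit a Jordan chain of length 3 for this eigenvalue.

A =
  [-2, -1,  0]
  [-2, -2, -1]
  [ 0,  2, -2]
A Jordan chain for λ = -2 of length 3:
v_1 = (2, 0, -4)ᵀ
v_2 = (0, -2, 0)ᵀ
v_3 = (1, 0, 0)ᵀ

Let N = A − (-2)·I. We want v_3 with N^3 v_3 = 0 but N^2 v_3 ≠ 0; then v_{j-1} := N · v_j for j = 3, …, 2.

Pick v_3 = (1, 0, 0)ᵀ.
Then v_2 = N · v_3 = (0, -2, 0)ᵀ.
Then v_1 = N · v_2 = (2, 0, -4)ᵀ.

Sanity check: (A − (-2)·I) v_1 = (0, 0, 0)ᵀ = 0. ✓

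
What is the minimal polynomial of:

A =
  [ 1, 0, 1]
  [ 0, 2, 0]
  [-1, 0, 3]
x^2 - 4*x + 4

The characteristic polynomial is χ_A(x) = (x - 2)^3, so the eigenvalues are known. The minimal polynomial is
  m_A(x) = Π_λ (x − λ)^{k_λ}
where k_λ is the size of the *largest* Jordan block for λ (equivalently, the smallest k with (A − λI)^k v = 0 for every generalised eigenvector v of λ).

  λ = 2: largest Jordan block has size 2, contributing (x − 2)^2

So m_A(x) = (x - 2)^2 = x^2 - 4*x + 4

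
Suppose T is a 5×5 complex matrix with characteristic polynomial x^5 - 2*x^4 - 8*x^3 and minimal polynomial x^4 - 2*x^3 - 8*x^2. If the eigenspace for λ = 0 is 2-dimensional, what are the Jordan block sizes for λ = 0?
Block sizes for λ = 0: [2, 1]

Step 1 — from the characteristic polynomial, algebraic multiplicity of λ = 0 is 3. From dim ker(T − (0)·I) = 2, there are exactly 2 Jordan blocks for λ = 0.
Step 2 — from the minimal polynomial, the factor (x − 0)^2 tells us the largest block for λ = 0 has size 2.
Step 3 — with total size 3, 2 blocks, and largest block 2, the block sizes (in nonincreasing order) are [2, 1].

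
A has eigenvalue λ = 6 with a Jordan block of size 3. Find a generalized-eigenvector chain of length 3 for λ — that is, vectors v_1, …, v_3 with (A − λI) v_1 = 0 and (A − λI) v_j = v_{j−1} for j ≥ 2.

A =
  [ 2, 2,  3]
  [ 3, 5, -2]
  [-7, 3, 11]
A Jordan chain for λ = 6 of length 3:
v_1 = (1, -1, 2)ᵀ
v_2 = (-4, 3, -7)ᵀ
v_3 = (1, 0, 0)ᵀ

Let N = A − (6)·I. We want v_3 with N^3 v_3 = 0 but N^2 v_3 ≠ 0; then v_{j-1} := N · v_j for j = 3, …, 2.

Pick v_3 = (1, 0, 0)ᵀ.
Then v_2 = N · v_3 = (-4, 3, -7)ᵀ.
Then v_1 = N · v_2 = (1, -1, 2)ᵀ.

Sanity check: (A − (6)·I) v_1 = (0, 0, 0)ᵀ = 0. ✓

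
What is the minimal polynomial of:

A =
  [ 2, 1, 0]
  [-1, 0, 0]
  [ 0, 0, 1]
x^2 - 2*x + 1

The characteristic polynomial is χ_A(x) = (x - 1)^3, so the eigenvalues are known. The minimal polynomial is
  m_A(x) = Π_λ (x − λ)^{k_λ}
where k_λ is the size of the *largest* Jordan block for λ (equivalently, the smallest k with (A − λI)^k v = 0 for every generalised eigenvector v of λ).

  λ = 1: largest Jordan block has size 2, contributing (x − 1)^2

So m_A(x) = (x - 1)^2 = x^2 - 2*x + 1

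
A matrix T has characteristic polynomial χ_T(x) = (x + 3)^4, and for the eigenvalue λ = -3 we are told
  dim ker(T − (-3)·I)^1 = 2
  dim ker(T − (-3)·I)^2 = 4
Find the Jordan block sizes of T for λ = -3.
Block sizes for λ = -3: [2, 2]

From the dimensions of kernels of powers, the number of Jordan blocks of size at least j is d_j − d_{j−1} where d_j = dim ker(N^j) (with d_0 = 0). Computing the differences gives [2, 2].
The number of blocks of size exactly k is (#blocks of size ≥ k) − (#blocks of size ≥ k + 1), so the partition is: 2 block(s) of size 2.
In nonincreasing order the block sizes are [2, 2].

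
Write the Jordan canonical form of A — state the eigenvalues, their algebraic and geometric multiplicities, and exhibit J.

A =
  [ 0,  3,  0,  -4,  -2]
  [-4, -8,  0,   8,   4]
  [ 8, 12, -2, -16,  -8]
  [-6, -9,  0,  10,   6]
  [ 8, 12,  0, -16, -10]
J_2(-2) ⊕ J_1(-2) ⊕ J_1(-2) ⊕ J_1(-2)

The characteristic polynomial is
  det(x·I − A) = x^5 + 10*x^4 + 40*x^3 + 80*x^2 + 80*x + 32 = (x + 2)^5

Eigenvalues and multiplicities (the geometric multiplicity of λ is n − rank(A − λI), which equals the number of Jordan blocks for λ):
  λ = -2: algebraic multiplicity = 5, geometric multiplicity = 4

Determining the block sizes for each eigenvalue:
  λ = -2: 4 blocks summing to 5 forces exactly one block of size 2 and the rest size 1 → block sizes [2, 1, 1, 1]

Assembling the blocks gives a Jordan form
J =
  [-2,  1,  0,  0,  0]
  [ 0, -2,  0,  0,  0]
  [ 0,  0, -2,  0,  0]
  [ 0,  0,  0, -2,  0]
  [ 0,  0,  0,  0, -2]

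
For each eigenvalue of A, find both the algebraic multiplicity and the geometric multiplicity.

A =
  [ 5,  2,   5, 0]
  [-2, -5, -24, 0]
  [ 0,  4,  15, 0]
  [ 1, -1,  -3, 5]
λ = 5: alg = 4, geom = 2

Step 1 — factor the characteristic polynomial to read off the algebraic multiplicities:
  χ_A(x) = (x - 5)^4

Step 2 — compute geometric multiplicities via the rank-nullity identity g(λ) = n − rank(A − λI):
  rank(A − (5)·I) = 2, so dim ker(A − (5)·I) = n − 2 = 2

Summary:
  λ = 5: algebraic multiplicity = 4, geometric multiplicity = 2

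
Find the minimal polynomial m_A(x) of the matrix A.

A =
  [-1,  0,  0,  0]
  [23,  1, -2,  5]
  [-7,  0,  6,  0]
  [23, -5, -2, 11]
x^3 - 11*x^2 + 24*x + 36

The characteristic polynomial is χ_A(x) = (x - 6)^3*(x + 1), so the eigenvalues are known. The minimal polynomial is
  m_A(x) = Π_λ (x − λ)^{k_λ}
where k_λ is the size of the *largest* Jordan block for λ (equivalently, the smallest k with (A − λI)^k v = 0 for every generalised eigenvector v of λ).

  λ = -1: largest Jordan block has size 1, contributing (x + 1)
  λ = 6: largest Jordan block has size 2, contributing (x − 6)^2

So m_A(x) = (x - 6)^2*(x + 1) = x^3 - 11*x^2 + 24*x + 36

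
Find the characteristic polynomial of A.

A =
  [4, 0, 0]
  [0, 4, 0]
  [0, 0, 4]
x^3 - 12*x^2 + 48*x - 64

Expanding det(x·I − A) (e.g. by cofactor expansion or by noting that A is similar to its Jordan form J, which has the same characteristic polynomial as A) gives
  χ_A(x) = x^3 - 12*x^2 + 48*x - 64
which factors as (x - 4)^3. The eigenvalues (with algebraic multiplicities) are λ = 4 with multiplicity 3.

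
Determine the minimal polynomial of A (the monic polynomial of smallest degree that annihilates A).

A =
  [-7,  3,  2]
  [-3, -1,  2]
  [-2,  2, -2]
x^3 + 10*x^2 + 32*x + 32

The characteristic polynomial is χ_A(x) = (x + 2)*(x + 4)^2, so the eigenvalues are known. The minimal polynomial is
  m_A(x) = Π_λ (x − λ)^{k_λ}
where k_λ is the size of the *largest* Jordan block for λ (equivalently, the smallest k with (A − λI)^k v = 0 for every generalised eigenvector v of λ).

  λ = -4: largest Jordan block has size 2, contributing (x + 4)^2
  λ = -2: largest Jordan block has size 1, contributing (x + 2)

So m_A(x) = (x + 2)*(x + 4)^2 = x^3 + 10*x^2 + 32*x + 32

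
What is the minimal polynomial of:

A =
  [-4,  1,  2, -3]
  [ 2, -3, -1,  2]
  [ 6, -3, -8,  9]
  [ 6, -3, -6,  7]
x^3 + 6*x^2 + 12*x + 8

The characteristic polynomial is χ_A(x) = (x + 2)^4, so the eigenvalues are known. The minimal polynomial is
  m_A(x) = Π_λ (x − λ)^{k_λ}
where k_λ is the size of the *largest* Jordan block for λ (equivalently, the smallest k with (A − λI)^k v = 0 for every generalised eigenvector v of λ).

  λ = -2: largest Jordan block has size 3, contributing (x + 2)^3

So m_A(x) = (x + 2)^3 = x^3 + 6*x^2 + 12*x + 8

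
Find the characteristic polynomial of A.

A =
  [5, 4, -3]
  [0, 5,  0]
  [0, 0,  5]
x^3 - 15*x^2 + 75*x - 125

Expanding det(x·I − A) (e.g. by cofactor expansion or by noting that A is similar to its Jordan form J, which has the same characteristic polynomial as A) gives
  χ_A(x) = x^3 - 15*x^2 + 75*x - 125
which factors as (x - 5)^3. The eigenvalues (with algebraic multiplicities) are λ = 5 with multiplicity 3.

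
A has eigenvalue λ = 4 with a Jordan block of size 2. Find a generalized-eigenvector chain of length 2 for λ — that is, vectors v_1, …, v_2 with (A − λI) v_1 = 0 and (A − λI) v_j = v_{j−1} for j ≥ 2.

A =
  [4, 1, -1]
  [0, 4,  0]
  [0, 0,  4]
A Jordan chain for λ = 4 of length 2:
v_1 = (1, 0, 0)ᵀ
v_2 = (0, 1, 0)ᵀ

Let N = A − (4)·I. We want v_2 with N^2 v_2 = 0 but N^1 v_2 ≠ 0; then v_{j-1} := N · v_j for j = 2, …, 2.

Pick v_2 = (0, 1, 0)ᵀ.
Then v_1 = N · v_2 = (1, 0, 0)ᵀ.

Sanity check: (A − (4)·I) v_1 = (0, 0, 0)ᵀ = 0. ✓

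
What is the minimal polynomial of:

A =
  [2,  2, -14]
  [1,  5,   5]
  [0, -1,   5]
x^3 - 12*x^2 + 48*x - 64

The characteristic polynomial is χ_A(x) = (x - 4)^3, so the eigenvalues are known. The minimal polynomial is
  m_A(x) = Π_λ (x − λ)^{k_λ}
where k_λ is the size of the *largest* Jordan block for λ (equivalently, the smallest k with (A − λI)^k v = 0 for every generalised eigenvector v of λ).

  λ = 4: largest Jordan block has size 3, contributing (x − 4)^3

So m_A(x) = (x - 4)^3 = x^3 - 12*x^2 + 48*x - 64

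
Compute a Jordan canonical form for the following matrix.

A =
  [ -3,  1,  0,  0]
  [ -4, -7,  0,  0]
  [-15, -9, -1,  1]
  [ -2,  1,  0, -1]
J_2(-5) ⊕ J_2(-1)

The characteristic polynomial is
  det(x·I − A) = x^4 + 12*x^3 + 46*x^2 + 60*x + 25 = (x + 1)^2*(x + 5)^2

Eigenvalues and multiplicities (the geometric multiplicity of λ is n − rank(A − λI), which equals the number of Jordan blocks for λ):
  λ = -5: algebraic multiplicity = 2, geometric multiplicity = 1
  λ = -1: algebraic multiplicity = 2, geometric multiplicity = 1

Determining the block sizes for each eigenvalue:
  λ = -5: one block (gm = 1), so the single block has size am = 2 → block sizes [2]
  λ = -1: one block (gm = 1), so the single block has size am = 2 → block sizes [2]

Assembling the blocks gives a Jordan form
J =
  [-5,  1,  0,  0]
  [ 0, -5,  0,  0]
  [ 0,  0, -1,  1]
  [ 0,  0,  0, -1]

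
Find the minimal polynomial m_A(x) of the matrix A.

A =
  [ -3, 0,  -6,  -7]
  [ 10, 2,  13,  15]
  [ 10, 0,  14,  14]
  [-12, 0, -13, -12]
x^4 - x^3 - 18*x^2 + 52*x - 40

The characteristic polynomial is χ_A(x) = (x - 2)^3*(x + 5), so the eigenvalues are known. The minimal polynomial is
  m_A(x) = Π_λ (x − λ)^{k_λ}
where k_λ is the size of the *largest* Jordan block for λ (equivalently, the smallest k with (A − λI)^k v = 0 for every generalised eigenvector v of λ).

  λ = -5: largest Jordan block has size 1, contributing (x + 5)
  λ = 2: largest Jordan block has size 3, contributing (x − 2)^3

So m_A(x) = (x - 2)^3*(x + 5) = x^4 - x^3 - 18*x^2 + 52*x - 40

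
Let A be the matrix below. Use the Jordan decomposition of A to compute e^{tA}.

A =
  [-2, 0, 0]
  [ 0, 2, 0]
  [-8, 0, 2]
e^{tA} =
  [exp(-2*t), 0, 0]
  [0, exp(2*t), 0]
  [-2*exp(2*t) + 2*exp(-2*t), 0, exp(2*t)]

Strategy: write A = P · J · P⁻¹ where J is a Jordan canonical form, so e^{tA} = P · e^{tJ} · P⁻¹, and e^{tJ} can be computed block-by-block.

A has Jordan form
J =
  [-2, 0, 0]
  [ 0, 2, 0]
  [ 0, 0, 2]
(up to reordering of blocks).

Per-block formulas:
  For a 1×1 block at λ = -2: exp(t · [-2]) = [e^(-2t)].
  For a 1×1 block at λ = 2: exp(t · [2]) = [e^(2t)].

After assembling e^{tJ} and conjugating by P, we get:

e^{tA} =
  [exp(-2*t), 0, 0]
  [0, exp(2*t), 0]
  [-2*exp(2*t) + 2*exp(-2*t), 0, exp(2*t)]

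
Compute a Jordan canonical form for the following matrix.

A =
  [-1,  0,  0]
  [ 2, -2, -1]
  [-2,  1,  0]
J_2(-1) ⊕ J_1(-1)

The characteristic polynomial is
  det(x·I − A) = x^3 + 3*x^2 + 3*x + 1 = (x + 1)^3

Eigenvalues and multiplicities (the geometric multiplicity of λ is n − rank(A − λI), which equals the number of Jordan blocks for λ):
  λ = -1: algebraic multiplicity = 3, geometric multiplicity = 2

Determining the block sizes for each eigenvalue:
  λ = -1: 2 blocks summing to 3 forces exactly one block of size 2 and the rest size 1 → block sizes [2, 1]

Assembling the blocks gives a Jordan form
J =
  [-1,  1,  0]
  [ 0, -1,  0]
  [ 0,  0, -1]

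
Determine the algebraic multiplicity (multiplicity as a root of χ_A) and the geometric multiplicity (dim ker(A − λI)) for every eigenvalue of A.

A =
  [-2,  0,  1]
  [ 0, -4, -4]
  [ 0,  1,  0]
λ = -2: alg = 3, geom = 1

Step 1 — factor the characteristic polynomial to read off the algebraic multiplicities:
  χ_A(x) = (x + 2)^3

Step 2 — compute geometric multiplicities via the rank-nullity identity g(λ) = n − rank(A − λI):
  rank(A − (-2)·I) = 2, so dim ker(A − (-2)·I) = n − 2 = 1

Summary:
  λ = -2: algebraic multiplicity = 3, geometric multiplicity = 1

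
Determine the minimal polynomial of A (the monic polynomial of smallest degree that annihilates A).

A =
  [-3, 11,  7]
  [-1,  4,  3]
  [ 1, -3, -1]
x^3

The characteristic polynomial is χ_A(x) = x^3, so the eigenvalues are known. The minimal polynomial is
  m_A(x) = Π_λ (x − λ)^{k_λ}
where k_λ is the size of the *largest* Jordan block for λ (equivalently, the smallest k with (A − λI)^k v = 0 for every generalised eigenvector v of λ).

  λ = 0: largest Jordan block has size 3, contributing (x − 0)^3

So m_A(x) = x^3 = x^3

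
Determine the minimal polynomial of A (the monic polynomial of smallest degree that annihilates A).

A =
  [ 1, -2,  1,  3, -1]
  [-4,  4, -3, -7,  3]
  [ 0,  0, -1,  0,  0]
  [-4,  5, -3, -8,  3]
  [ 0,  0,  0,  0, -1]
x^3 + 3*x^2 + 3*x + 1

The characteristic polynomial is χ_A(x) = (x + 1)^5, so the eigenvalues are known. The minimal polynomial is
  m_A(x) = Π_λ (x − λ)^{k_λ}
where k_λ is the size of the *largest* Jordan block for λ (equivalently, the smallest k with (A − λI)^k v = 0 for every generalised eigenvector v of λ).

  λ = -1: largest Jordan block has size 3, contributing (x + 1)^3

So m_A(x) = (x + 1)^3 = x^3 + 3*x^2 + 3*x + 1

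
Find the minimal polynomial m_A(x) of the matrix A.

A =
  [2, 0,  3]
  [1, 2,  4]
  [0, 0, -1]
x^3 - 3*x^2 + 4

The characteristic polynomial is χ_A(x) = (x - 2)^2*(x + 1), so the eigenvalues are known. The minimal polynomial is
  m_A(x) = Π_λ (x − λ)^{k_λ}
where k_λ is the size of the *largest* Jordan block for λ (equivalently, the smallest k with (A − λI)^k v = 0 for every generalised eigenvector v of λ).

  λ = -1: largest Jordan block has size 1, contributing (x + 1)
  λ = 2: largest Jordan block has size 2, contributing (x − 2)^2

So m_A(x) = (x - 2)^2*(x + 1) = x^3 - 3*x^2 + 4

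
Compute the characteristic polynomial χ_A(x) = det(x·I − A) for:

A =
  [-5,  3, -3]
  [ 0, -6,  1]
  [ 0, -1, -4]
x^3 + 15*x^2 + 75*x + 125

Expanding det(x·I − A) (e.g. by cofactor expansion or by noting that A is similar to its Jordan form J, which has the same characteristic polynomial as A) gives
  χ_A(x) = x^3 + 15*x^2 + 75*x + 125
which factors as (x + 5)^3. The eigenvalues (with algebraic multiplicities) are λ = -5 with multiplicity 3.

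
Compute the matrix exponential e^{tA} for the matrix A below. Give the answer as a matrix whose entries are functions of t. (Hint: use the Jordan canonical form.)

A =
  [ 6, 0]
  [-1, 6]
e^{tA} =
  [exp(6*t), 0]
  [-t*exp(6*t), exp(6*t)]

Strategy: write A = P · J · P⁻¹ where J is a Jordan canonical form, so e^{tA} = P · e^{tJ} · P⁻¹, and e^{tJ} can be computed block-by-block.

A has Jordan form
J =
  [6, 1]
  [0, 6]
(up to reordering of blocks).

Per-block formulas:
  For a 2×2 Jordan block J_2(6): exp(t · J_2(6)) = e^(6t)·(I + t·N), where N is the 2×2 nilpotent shift.

After assembling e^{tJ} and conjugating by P, we get:

e^{tA} =
  [exp(6*t), 0]
  [-t*exp(6*t), exp(6*t)]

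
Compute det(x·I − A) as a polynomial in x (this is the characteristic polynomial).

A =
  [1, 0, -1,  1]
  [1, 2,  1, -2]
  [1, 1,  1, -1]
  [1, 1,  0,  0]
x^4 - 4*x^3 + 6*x^2 - 4*x + 1

Expanding det(x·I − A) (e.g. by cofactor expansion or by noting that A is similar to its Jordan form J, which has the same characteristic polynomial as A) gives
  χ_A(x) = x^4 - 4*x^3 + 6*x^2 - 4*x + 1
which factors as (x - 1)^4. The eigenvalues (with algebraic multiplicities) are λ = 1 with multiplicity 4.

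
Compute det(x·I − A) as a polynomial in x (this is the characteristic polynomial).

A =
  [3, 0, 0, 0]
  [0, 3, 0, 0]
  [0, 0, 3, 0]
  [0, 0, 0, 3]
x^4 - 12*x^3 + 54*x^2 - 108*x + 81

Expanding det(x·I − A) (e.g. by cofactor expansion or by noting that A is similar to its Jordan form J, which has the same characteristic polynomial as A) gives
  χ_A(x) = x^4 - 12*x^3 + 54*x^2 - 108*x + 81
which factors as (x - 3)^4. The eigenvalues (with algebraic multiplicities) are λ = 3 with multiplicity 4.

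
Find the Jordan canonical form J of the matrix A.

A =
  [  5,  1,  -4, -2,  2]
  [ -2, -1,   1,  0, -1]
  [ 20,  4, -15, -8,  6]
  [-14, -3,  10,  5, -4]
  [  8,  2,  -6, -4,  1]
J_3(-1) ⊕ J_1(-1) ⊕ J_1(-1)

The characteristic polynomial is
  det(x·I − A) = x^5 + 5*x^4 + 10*x^3 + 10*x^2 + 5*x + 1 = (x + 1)^5

Eigenvalues and multiplicities (the geometric multiplicity of λ is n − rank(A − λI), which equals the number of Jordan blocks for λ):
  λ = -1: algebraic multiplicity = 5, geometric multiplicity = 3

Determining the block sizes for each eigenvalue:
  λ = -1: with am = 5 and gm = 3, the partition is not yet determined (e.g. several partitions of 5 into 3 parts exist). Let N = A − (-1)·I. Computing rank(N^1) = 2, rank(N^2) = 1, rank(N^3) = 0; the number of blocks of size ≥ j is rank(N^{j−1}) − rank(N^j), giving [3, 1, 1]. So we have 1 block(s) of size 3, 2 block(s) of size 1 → block sizes [3, 1, 1]

Assembling the blocks gives a Jordan form
J =
  [-1,  1,  0,  0,  0]
  [ 0, -1,  1,  0,  0]
  [ 0,  0, -1,  0,  0]
  [ 0,  0,  0, -1,  0]
  [ 0,  0,  0,  0, -1]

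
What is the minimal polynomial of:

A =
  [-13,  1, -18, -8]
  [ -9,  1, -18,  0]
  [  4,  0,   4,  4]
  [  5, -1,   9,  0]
x^2 + 4*x + 4

The characteristic polynomial is χ_A(x) = (x + 2)^4, so the eigenvalues are known. The minimal polynomial is
  m_A(x) = Π_λ (x − λ)^{k_λ}
where k_λ is the size of the *largest* Jordan block for λ (equivalently, the smallest k with (A − λI)^k v = 0 for every generalised eigenvector v of λ).

  λ = -2: largest Jordan block has size 2, contributing (x + 2)^2

So m_A(x) = (x + 2)^2 = x^2 + 4*x + 4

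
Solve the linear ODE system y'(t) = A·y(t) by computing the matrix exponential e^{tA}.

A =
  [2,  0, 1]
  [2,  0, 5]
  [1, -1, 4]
e^{tA} =
  [t^2*exp(2*t)/2 + exp(2*t), -t^2*exp(2*t)/2, t^2*exp(2*t) + t*exp(2*t)]
  [t^2*exp(2*t)/2 + 2*t*exp(2*t), -t^2*exp(2*t)/2 - 2*t*exp(2*t) + exp(2*t), t^2*exp(2*t) + 5*t*exp(2*t)]
  [t*exp(2*t), -t*exp(2*t), 2*t*exp(2*t) + exp(2*t)]

Strategy: write A = P · J · P⁻¹ where J is a Jordan canonical form, so e^{tA} = P · e^{tJ} · P⁻¹, and e^{tJ} can be computed block-by-block.

A has Jordan form
J =
  [2, 1, 0]
  [0, 2, 1]
  [0, 0, 2]
(up to reordering of blocks).

Per-block formulas:
  For a 3×3 Jordan block J_3(2): exp(t · J_3(2)) = e^(2t)·(I + t·N + (t^2/2)·N^2), where N is the 3×3 nilpotent shift.

After assembling e^{tJ} and conjugating by P, we get:

e^{tA} =
  [t^2*exp(2*t)/2 + exp(2*t), -t^2*exp(2*t)/2, t^2*exp(2*t) + t*exp(2*t)]
  [t^2*exp(2*t)/2 + 2*t*exp(2*t), -t^2*exp(2*t)/2 - 2*t*exp(2*t) + exp(2*t), t^2*exp(2*t) + 5*t*exp(2*t)]
  [t*exp(2*t), -t*exp(2*t), 2*t*exp(2*t) + exp(2*t)]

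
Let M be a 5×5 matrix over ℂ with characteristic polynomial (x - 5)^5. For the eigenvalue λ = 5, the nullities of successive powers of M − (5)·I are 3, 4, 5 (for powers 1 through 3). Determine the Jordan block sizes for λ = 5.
Block sizes for λ = 5: [3, 1, 1]

From the dimensions of kernels of powers, the number of Jordan blocks of size at least j is d_j − d_{j−1} where d_j = dim ker(N^j) (with d_0 = 0). Computing the differences gives [3, 1, 1].
The number of blocks of size exactly k is (#blocks of size ≥ k) − (#blocks of size ≥ k + 1), so the partition is: 2 block(s) of size 1, 1 block(s) of size 3.
In nonincreasing order the block sizes are [3, 1, 1].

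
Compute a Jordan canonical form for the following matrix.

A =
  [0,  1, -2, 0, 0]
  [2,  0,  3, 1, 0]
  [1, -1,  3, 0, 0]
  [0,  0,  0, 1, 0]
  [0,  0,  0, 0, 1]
J_3(1) ⊕ J_1(1) ⊕ J_1(1)

The characteristic polynomial is
  det(x·I − A) = x^5 - 5*x^4 + 10*x^3 - 10*x^2 + 5*x - 1 = (x - 1)^5

Eigenvalues and multiplicities (the geometric multiplicity of λ is n − rank(A − λI), which equals the number of Jordan blocks for λ):
  λ = 1: algebraic multiplicity = 5, geometric multiplicity = 3

Determining the block sizes for each eigenvalue:
  λ = 1: with am = 5 and gm = 3, the partition is not yet determined (e.g. several partitions of 5 into 3 parts exist). Let N = A − (1)·I. Computing rank(N^1) = 2, rank(N^2) = 1, rank(N^3) = 0; the number of blocks of size ≥ j is rank(N^{j−1}) − rank(N^j), giving [3, 1, 1]. So we have 1 block(s) of size 3, 2 block(s) of size 1 → block sizes [3, 1, 1]

Assembling the blocks gives a Jordan form
J =
  [1, 1, 0, 0, 0]
  [0, 1, 1, 0, 0]
  [0, 0, 1, 0, 0]
  [0, 0, 0, 1, 0]
  [0, 0, 0, 0, 1]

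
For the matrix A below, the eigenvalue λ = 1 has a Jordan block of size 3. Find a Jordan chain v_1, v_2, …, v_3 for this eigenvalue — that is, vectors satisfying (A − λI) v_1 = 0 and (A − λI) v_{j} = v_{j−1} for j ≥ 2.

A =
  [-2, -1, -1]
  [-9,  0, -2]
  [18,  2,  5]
A Jordan chain for λ = 1 of length 3:
v_1 = (2, 6, -12)ᵀ
v_2 = (-1, -1, 2)ᵀ
v_3 = (0, 1, 0)ᵀ

Let N = A − (1)·I. We want v_3 with N^3 v_3 = 0 but N^2 v_3 ≠ 0; then v_{j-1} := N · v_j for j = 3, …, 2.

Pick v_3 = (0, 1, 0)ᵀ.
Then v_2 = N · v_3 = (-1, -1, 2)ᵀ.
Then v_1 = N · v_2 = (2, 6, -12)ᵀ.

Sanity check: (A − (1)·I) v_1 = (0, 0, 0)ᵀ = 0. ✓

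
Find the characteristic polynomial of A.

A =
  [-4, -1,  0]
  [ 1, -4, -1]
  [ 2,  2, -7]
x^3 + 15*x^2 + 75*x + 125

Expanding det(x·I − A) (e.g. by cofactor expansion or by noting that A is similar to its Jordan form J, which has the same characteristic polynomial as A) gives
  χ_A(x) = x^3 + 15*x^2 + 75*x + 125
which factors as (x + 5)^3. The eigenvalues (with algebraic multiplicities) are λ = -5 with multiplicity 3.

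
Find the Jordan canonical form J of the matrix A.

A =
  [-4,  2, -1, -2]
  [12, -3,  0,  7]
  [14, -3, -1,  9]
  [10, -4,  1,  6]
J_1(-2) ⊕ J_3(0)

The characteristic polynomial is
  det(x·I − A) = x^4 + 2*x^3 = x^3*(x + 2)

Eigenvalues and multiplicities (the geometric multiplicity of λ is n − rank(A − λI), which equals the number of Jordan blocks for λ):
  λ = -2: algebraic multiplicity = 1, geometric multiplicity = 1
  λ = 0: algebraic multiplicity = 3, geometric multiplicity = 1

Determining the block sizes for each eigenvalue:
  λ = -2: one block (gm = 1), so the single block has size am = 1 → block sizes [1]
  λ = 0: one block (gm = 1), so the single block has size am = 3 → block sizes [3]

Assembling the blocks gives a Jordan form
J =
  [-2, 0, 0, 0]
  [ 0, 0, 1, 0]
  [ 0, 0, 0, 1]
  [ 0, 0, 0, 0]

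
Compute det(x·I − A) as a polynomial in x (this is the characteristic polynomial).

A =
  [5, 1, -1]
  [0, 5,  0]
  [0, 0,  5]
x^3 - 15*x^2 + 75*x - 125

Expanding det(x·I − A) (e.g. by cofactor expansion or by noting that A is similar to its Jordan form J, which has the same characteristic polynomial as A) gives
  χ_A(x) = x^3 - 15*x^2 + 75*x - 125
which factors as (x - 5)^3. The eigenvalues (with algebraic multiplicities) are λ = 5 with multiplicity 3.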